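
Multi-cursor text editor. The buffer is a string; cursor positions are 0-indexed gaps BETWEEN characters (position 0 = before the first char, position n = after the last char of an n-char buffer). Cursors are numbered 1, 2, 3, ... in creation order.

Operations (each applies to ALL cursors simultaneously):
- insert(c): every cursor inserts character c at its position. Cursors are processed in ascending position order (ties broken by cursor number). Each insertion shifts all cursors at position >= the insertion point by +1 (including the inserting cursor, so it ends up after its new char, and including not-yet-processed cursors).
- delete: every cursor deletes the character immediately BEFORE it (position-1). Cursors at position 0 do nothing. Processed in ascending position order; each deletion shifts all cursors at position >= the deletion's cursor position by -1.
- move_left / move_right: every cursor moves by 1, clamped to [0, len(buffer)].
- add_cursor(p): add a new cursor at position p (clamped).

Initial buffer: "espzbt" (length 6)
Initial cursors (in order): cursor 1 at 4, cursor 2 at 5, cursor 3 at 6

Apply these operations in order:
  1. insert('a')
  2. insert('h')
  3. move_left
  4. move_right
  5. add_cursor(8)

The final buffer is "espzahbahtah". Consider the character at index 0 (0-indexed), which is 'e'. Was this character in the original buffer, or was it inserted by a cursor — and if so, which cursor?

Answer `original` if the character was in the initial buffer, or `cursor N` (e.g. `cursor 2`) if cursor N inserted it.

Answer: original

Derivation:
After op 1 (insert('a')): buffer="espzabata" (len 9), cursors c1@5 c2@7 c3@9, authorship ....1.2.3
After op 2 (insert('h')): buffer="espzahbahtah" (len 12), cursors c1@6 c2@9 c3@12, authorship ....11.22.33
After op 3 (move_left): buffer="espzahbahtah" (len 12), cursors c1@5 c2@8 c3@11, authorship ....11.22.33
After op 4 (move_right): buffer="espzahbahtah" (len 12), cursors c1@6 c2@9 c3@12, authorship ....11.22.33
After op 5 (add_cursor(8)): buffer="espzahbahtah" (len 12), cursors c1@6 c4@8 c2@9 c3@12, authorship ....11.22.33
Authorship (.=original, N=cursor N): . . . . 1 1 . 2 2 . 3 3
Index 0: author = original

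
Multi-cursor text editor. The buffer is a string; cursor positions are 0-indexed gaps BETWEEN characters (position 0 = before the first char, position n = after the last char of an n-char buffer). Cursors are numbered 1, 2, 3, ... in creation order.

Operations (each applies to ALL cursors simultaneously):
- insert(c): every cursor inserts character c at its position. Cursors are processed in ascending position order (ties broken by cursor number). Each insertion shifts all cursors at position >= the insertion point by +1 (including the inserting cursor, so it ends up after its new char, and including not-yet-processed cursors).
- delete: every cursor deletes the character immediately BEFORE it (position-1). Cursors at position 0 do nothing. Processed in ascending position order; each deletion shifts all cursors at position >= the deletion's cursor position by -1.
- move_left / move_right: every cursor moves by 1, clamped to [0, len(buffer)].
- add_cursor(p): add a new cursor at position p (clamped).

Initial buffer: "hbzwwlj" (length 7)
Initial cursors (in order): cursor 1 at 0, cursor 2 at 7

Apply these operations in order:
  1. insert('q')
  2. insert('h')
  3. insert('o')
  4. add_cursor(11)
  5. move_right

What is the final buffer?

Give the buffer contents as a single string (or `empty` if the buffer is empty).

After op 1 (insert('q')): buffer="qhbzwwljq" (len 9), cursors c1@1 c2@9, authorship 1.......2
After op 2 (insert('h')): buffer="qhhbzwwljqh" (len 11), cursors c1@2 c2@11, authorship 11.......22
After op 3 (insert('o')): buffer="qhohbzwwljqho" (len 13), cursors c1@3 c2@13, authorship 111.......222
After op 4 (add_cursor(11)): buffer="qhohbzwwljqho" (len 13), cursors c1@3 c3@11 c2@13, authorship 111.......222
After op 5 (move_right): buffer="qhohbzwwljqho" (len 13), cursors c1@4 c3@12 c2@13, authorship 111.......222

Answer: qhohbzwwljqho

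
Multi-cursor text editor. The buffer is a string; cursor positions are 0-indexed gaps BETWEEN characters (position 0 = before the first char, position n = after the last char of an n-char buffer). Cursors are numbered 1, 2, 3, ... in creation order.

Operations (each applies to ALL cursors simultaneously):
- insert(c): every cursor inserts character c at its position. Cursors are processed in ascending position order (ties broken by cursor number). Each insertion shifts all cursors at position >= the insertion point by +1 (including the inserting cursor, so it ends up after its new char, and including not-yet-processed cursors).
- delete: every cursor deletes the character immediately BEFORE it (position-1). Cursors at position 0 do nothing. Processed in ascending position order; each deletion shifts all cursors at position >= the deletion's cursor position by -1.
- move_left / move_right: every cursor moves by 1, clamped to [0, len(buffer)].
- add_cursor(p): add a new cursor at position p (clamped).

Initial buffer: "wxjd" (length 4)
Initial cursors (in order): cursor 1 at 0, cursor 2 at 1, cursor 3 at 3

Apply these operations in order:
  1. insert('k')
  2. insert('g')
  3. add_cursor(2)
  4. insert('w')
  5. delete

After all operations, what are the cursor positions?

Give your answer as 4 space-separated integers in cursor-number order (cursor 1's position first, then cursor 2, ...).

Answer: 2 5 9 2

Derivation:
After op 1 (insert('k')): buffer="kwkxjkd" (len 7), cursors c1@1 c2@3 c3@6, authorship 1.2..3.
After op 2 (insert('g')): buffer="kgwkgxjkgd" (len 10), cursors c1@2 c2@5 c3@9, authorship 11.22..33.
After op 3 (add_cursor(2)): buffer="kgwkgxjkgd" (len 10), cursors c1@2 c4@2 c2@5 c3@9, authorship 11.22..33.
After op 4 (insert('w')): buffer="kgwwwkgwxjkgwd" (len 14), cursors c1@4 c4@4 c2@8 c3@13, authorship 1114.222..333.
After op 5 (delete): buffer="kgwkgxjkgd" (len 10), cursors c1@2 c4@2 c2@5 c3@9, authorship 11.22..33.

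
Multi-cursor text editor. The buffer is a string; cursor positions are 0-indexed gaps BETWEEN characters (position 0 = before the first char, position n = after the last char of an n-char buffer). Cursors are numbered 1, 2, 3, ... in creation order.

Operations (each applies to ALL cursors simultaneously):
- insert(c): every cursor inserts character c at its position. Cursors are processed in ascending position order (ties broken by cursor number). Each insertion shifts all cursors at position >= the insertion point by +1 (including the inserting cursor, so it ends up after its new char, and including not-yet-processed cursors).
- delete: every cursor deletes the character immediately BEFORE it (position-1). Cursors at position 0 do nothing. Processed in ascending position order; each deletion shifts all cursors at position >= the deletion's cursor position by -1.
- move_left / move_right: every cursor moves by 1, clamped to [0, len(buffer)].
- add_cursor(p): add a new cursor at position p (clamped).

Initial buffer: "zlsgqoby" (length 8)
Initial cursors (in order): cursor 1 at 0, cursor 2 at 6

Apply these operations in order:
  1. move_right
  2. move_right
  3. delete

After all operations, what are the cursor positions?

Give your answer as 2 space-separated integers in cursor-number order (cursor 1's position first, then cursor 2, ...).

After op 1 (move_right): buffer="zlsgqoby" (len 8), cursors c1@1 c2@7, authorship ........
After op 2 (move_right): buffer="zlsgqoby" (len 8), cursors c1@2 c2@8, authorship ........
After op 3 (delete): buffer="zsgqob" (len 6), cursors c1@1 c2@6, authorship ......

Answer: 1 6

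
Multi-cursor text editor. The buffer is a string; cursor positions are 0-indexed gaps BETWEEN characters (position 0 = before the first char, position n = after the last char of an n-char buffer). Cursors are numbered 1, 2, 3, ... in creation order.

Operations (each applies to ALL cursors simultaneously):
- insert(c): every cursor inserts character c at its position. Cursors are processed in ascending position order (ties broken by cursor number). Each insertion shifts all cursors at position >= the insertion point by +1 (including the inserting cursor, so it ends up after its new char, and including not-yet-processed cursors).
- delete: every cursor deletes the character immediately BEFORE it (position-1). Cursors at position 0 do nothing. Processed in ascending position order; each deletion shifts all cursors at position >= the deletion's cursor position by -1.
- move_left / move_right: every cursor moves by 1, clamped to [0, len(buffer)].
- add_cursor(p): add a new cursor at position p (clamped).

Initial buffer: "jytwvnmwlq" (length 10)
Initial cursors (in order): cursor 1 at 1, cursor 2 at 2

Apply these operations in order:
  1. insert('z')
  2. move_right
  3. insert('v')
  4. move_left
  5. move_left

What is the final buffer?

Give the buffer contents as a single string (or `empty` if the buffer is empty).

After op 1 (insert('z')): buffer="jzyztwvnmwlq" (len 12), cursors c1@2 c2@4, authorship .1.2........
After op 2 (move_right): buffer="jzyztwvnmwlq" (len 12), cursors c1@3 c2@5, authorship .1.2........
After op 3 (insert('v')): buffer="jzyvztvwvnmwlq" (len 14), cursors c1@4 c2@7, authorship .1.12.2.......
After op 4 (move_left): buffer="jzyvztvwvnmwlq" (len 14), cursors c1@3 c2@6, authorship .1.12.2.......
After op 5 (move_left): buffer="jzyvztvwvnmwlq" (len 14), cursors c1@2 c2@5, authorship .1.12.2.......

Answer: jzyvztvwvnmwlq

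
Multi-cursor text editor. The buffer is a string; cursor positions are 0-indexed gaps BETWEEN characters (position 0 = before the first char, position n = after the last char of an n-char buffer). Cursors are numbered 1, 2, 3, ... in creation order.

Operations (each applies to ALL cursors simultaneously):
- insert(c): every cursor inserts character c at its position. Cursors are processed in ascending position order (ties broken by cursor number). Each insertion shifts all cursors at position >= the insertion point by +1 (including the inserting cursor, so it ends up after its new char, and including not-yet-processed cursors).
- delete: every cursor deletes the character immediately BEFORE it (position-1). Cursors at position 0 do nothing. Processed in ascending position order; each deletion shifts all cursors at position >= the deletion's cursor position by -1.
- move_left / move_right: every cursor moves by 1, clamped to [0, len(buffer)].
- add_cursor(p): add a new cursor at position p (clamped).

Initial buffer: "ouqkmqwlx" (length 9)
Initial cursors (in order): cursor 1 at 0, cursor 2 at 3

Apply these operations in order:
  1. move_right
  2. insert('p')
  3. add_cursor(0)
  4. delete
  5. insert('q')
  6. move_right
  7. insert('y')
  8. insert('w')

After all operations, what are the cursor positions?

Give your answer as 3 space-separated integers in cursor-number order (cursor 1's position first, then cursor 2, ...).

Answer: 8 14 4

Derivation:
After op 1 (move_right): buffer="ouqkmqwlx" (len 9), cursors c1@1 c2@4, authorship .........
After op 2 (insert('p')): buffer="opuqkpmqwlx" (len 11), cursors c1@2 c2@6, authorship .1...2.....
After op 3 (add_cursor(0)): buffer="opuqkpmqwlx" (len 11), cursors c3@0 c1@2 c2@6, authorship .1...2.....
After op 4 (delete): buffer="ouqkmqwlx" (len 9), cursors c3@0 c1@1 c2@4, authorship .........
After op 5 (insert('q')): buffer="qoquqkqmqwlx" (len 12), cursors c3@1 c1@3 c2@7, authorship 3.1...2.....
After op 6 (move_right): buffer="qoquqkqmqwlx" (len 12), cursors c3@2 c1@4 c2@8, authorship 3.1...2.....
After op 7 (insert('y')): buffer="qoyquyqkqmyqwlx" (len 15), cursors c3@3 c1@6 c2@11, authorship 3.31.1..2.2....
After op 8 (insert('w')): buffer="qoywquywqkqmywqwlx" (len 18), cursors c3@4 c1@8 c2@14, authorship 3.331.11..2.22....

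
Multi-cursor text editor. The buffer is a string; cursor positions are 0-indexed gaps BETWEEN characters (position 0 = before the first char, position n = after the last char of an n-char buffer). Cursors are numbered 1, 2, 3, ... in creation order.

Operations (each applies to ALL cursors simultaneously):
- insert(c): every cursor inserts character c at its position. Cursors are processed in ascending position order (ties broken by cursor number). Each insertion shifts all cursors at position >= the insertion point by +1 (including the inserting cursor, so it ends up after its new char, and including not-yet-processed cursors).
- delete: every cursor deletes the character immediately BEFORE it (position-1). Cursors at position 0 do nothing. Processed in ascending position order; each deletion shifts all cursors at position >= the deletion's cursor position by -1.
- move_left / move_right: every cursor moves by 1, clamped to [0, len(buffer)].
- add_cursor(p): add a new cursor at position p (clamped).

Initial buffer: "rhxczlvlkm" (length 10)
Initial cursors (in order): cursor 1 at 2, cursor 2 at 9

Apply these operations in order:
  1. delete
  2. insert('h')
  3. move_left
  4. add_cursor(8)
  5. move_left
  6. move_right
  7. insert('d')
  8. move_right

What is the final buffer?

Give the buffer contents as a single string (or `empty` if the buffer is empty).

After op 1 (delete): buffer="rxczlvlm" (len 8), cursors c1@1 c2@7, authorship ........
After op 2 (insert('h')): buffer="rhxczlvlhm" (len 10), cursors c1@2 c2@9, authorship .1......2.
After op 3 (move_left): buffer="rhxczlvlhm" (len 10), cursors c1@1 c2@8, authorship .1......2.
After op 4 (add_cursor(8)): buffer="rhxczlvlhm" (len 10), cursors c1@1 c2@8 c3@8, authorship .1......2.
After op 5 (move_left): buffer="rhxczlvlhm" (len 10), cursors c1@0 c2@7 c3@7, authorship .1......2.
After op 6 (move_right): buffer="rhxczlvlhm" (len 10), cursors c1@1 c2@8 c3@8, authorship .1......2.
After op 7 (insert('d')): buffer="rdhxczlvlddhm" (len 13), cursors c1@2 c2@11 c3@11, authorship .11......232.
After op 8 (move_right): buffer="rdhxczlvlddhm" (len 13), cursors c1@3 c2@12 c3@12, authorship .11......232.

Answer: rdhxczlvlddhm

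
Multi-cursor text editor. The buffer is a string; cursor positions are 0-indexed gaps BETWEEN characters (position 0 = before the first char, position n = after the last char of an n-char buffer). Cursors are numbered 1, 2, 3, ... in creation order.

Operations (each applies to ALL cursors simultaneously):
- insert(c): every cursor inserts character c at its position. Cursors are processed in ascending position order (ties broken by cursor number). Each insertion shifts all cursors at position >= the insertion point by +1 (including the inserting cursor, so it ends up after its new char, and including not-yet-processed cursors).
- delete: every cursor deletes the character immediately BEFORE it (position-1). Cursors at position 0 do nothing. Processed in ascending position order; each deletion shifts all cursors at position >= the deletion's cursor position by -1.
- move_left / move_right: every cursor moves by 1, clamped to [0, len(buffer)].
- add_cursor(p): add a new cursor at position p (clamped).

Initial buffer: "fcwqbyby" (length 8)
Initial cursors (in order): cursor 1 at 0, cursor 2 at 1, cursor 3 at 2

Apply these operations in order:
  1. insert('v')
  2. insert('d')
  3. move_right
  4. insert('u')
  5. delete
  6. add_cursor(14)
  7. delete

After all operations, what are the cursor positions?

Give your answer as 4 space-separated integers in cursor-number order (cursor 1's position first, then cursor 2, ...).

After op 1 (insert('v')): buffer="vfvcvwqbyby" (len 11), cursors c1@1 c2@3 c3@5, authorship 1.2.3......
After op 2 (insert('d')): buffer="vdfvdcvdwqbyby" (len 14), cursors c1@2 c2@5 c3@8, authorship 11.22.33......
After op 3 (move_right): buffer="vdfvdcvdwqbyby" (len 14), cursors c1@3 c2@6 c3@9, authorship 11.22.33......
After op 4 (insert('u')): buffer="vdfuvdcuvdwuqbyby" (len 17), cursors c1@4 c2@8 c3@12, authorship 11.122.233.3.....
After op 5 (delete): buffer="vdfvdcvdwqbyby" (len 14), cursors c1@3 c2@6 c3@9, authorship 11.22.33......
After op 6 (add_cursor(14)): buffer="vdfvdcvdwqbyby" (len 14), cursors c1@3 c2@6 c3@9 c4@14, authorship 11.22.33......
After op 7 (delete): buffer="vdvdvdqbyb" (len 10), cursors c1@2 c2@4 c3@6 c4@10, authorship 112233....

Answer: 2 4 6 10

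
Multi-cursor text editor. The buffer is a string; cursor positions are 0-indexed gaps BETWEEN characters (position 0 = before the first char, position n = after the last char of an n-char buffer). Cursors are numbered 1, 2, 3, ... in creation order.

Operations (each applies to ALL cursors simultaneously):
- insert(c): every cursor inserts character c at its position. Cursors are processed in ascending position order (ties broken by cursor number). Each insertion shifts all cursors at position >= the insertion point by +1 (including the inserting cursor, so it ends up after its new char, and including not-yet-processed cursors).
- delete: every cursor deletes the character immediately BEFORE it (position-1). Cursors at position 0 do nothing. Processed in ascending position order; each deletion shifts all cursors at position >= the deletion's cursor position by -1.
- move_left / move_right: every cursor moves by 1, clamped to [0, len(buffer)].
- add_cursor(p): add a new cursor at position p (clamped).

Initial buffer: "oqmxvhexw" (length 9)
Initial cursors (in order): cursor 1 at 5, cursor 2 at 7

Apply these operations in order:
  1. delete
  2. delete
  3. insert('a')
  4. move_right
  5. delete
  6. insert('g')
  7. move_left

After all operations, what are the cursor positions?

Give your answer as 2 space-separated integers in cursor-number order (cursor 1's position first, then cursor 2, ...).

Answer: 5 5

Derivation:
After op 1 (delete): buffer="oqmxhxw" (len 7), cursors c1@4 c2@5, authorship .......
After op 2 (delete): buffer="oqmxw" (len 5), cursors c1@3 c2@3, authorship .....
After op 3 (insert('a')): buffer="oqmaaxw" (len 7), cursors c1@5 c2@5, authorship ...12..
After op 4 (move_right): buffer="oqmaaxw" (len 7), cursors c1@6 c2@6, authorship ...12..
After op 5 (delete): buffer="oqmaw" (len 5), cursors c1@4 c2@4, authorship ...1.
After op 6 (insert('g')): buffer="oqmaggw" (len 7), cursors c1@6 c2@6, authorship ...112.
After op 7 (move_left): buffer="oqmaggw" (len 7), cursors c1@5 c2@5, authorship ...112.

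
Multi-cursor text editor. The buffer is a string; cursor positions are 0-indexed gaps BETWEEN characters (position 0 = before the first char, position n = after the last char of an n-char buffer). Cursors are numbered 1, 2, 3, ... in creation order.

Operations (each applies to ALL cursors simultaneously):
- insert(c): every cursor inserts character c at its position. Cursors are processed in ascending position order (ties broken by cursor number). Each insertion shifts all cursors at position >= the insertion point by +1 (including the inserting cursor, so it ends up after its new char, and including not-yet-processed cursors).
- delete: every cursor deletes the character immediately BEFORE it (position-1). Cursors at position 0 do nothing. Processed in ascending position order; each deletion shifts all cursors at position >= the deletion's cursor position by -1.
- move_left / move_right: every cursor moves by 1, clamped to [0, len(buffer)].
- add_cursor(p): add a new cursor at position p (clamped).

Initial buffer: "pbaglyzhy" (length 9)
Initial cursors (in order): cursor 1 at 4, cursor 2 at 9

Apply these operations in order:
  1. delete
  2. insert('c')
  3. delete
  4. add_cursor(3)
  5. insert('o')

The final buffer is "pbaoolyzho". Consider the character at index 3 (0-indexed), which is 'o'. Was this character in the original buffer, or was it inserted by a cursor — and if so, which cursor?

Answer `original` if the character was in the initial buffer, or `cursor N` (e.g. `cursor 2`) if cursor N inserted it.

Answer: cursor 1

Derivation:
After op 1 (delete): buffer="pbalyzh" (len 7), cursors c1@3 c2@7, authorship .......
After op 2 (insert('c')): buffer="pbaclyzhc" (len 9), cursors c1@4 c2@9, authorship ...1....2
After op 3 (delete): buffer="pbalyzh" (len 7), cursors c1@3 c2@7, authorship .......
After op 4 (add_cursor(3)): buffer="pbalyzh" (len 7), cursors c1@3 c3@3 c2@7, authorship .......
After op 5 (insert('o')): buffer="pbaoolyzho" (len 10), cursors c1@5 c3@5 c2@10, authorship ...13....2
Authorship (.=original, N=cursor N): . . . 1 3 . . . . 2
Index 3: author = 1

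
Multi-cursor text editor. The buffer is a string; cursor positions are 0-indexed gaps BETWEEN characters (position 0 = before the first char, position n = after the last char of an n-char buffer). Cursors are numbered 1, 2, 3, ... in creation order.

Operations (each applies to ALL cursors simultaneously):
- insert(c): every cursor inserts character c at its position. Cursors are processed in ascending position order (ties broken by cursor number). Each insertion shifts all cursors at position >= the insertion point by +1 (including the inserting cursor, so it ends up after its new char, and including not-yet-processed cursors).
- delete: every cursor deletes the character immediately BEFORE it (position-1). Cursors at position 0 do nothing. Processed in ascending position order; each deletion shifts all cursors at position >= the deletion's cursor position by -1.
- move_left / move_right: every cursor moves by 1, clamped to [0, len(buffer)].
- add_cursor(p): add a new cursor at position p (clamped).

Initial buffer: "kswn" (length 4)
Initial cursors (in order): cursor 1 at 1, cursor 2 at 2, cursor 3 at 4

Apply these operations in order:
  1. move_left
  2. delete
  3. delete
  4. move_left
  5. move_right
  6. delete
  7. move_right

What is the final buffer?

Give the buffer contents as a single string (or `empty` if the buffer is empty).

After op 1 (move_left): buffer="kswn" (len 4), cursors c1@0 c2@1 c3@3, authorship ....
After op 2 (delete): buffer="sn" (len 2), cursors c1@0 c2@0 c3@1, authorship ..
After op 3 (delete): buffer="n" (len 1), cursors c1@0 c2@0 c3@0, authorship .
After op 4 (move_left): buffer="n" (len 1), cursors c1@0 c2@0 c3@0, authorship .
After op 5 (move_right): buffer="n" (len 1), cursors c1@1 c2@1 c3@1, authorship .
After op 6 (delete): buffer="" (len 0), cursors c1@0 c2@0 c3@0, authorship 
After op 7 (move_right): buffer="" (len 0), cursors c1@0 c2@0 c3@0, authorship 

Answer: empty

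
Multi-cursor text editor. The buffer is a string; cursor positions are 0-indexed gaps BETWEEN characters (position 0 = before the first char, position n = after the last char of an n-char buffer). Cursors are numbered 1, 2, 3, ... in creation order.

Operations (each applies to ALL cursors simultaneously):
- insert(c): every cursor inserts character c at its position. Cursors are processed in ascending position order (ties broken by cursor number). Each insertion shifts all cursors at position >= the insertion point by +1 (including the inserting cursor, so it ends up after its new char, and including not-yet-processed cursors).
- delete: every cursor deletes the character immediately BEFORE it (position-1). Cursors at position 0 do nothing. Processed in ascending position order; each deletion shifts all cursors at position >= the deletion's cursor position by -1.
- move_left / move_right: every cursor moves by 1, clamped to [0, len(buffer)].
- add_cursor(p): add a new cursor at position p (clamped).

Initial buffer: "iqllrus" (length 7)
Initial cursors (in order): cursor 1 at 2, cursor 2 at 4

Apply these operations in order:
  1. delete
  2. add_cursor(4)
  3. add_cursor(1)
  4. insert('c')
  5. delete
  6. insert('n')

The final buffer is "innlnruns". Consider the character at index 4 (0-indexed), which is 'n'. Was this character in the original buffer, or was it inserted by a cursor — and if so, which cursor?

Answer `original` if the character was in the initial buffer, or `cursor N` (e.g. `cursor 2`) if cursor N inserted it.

After op 1 (delete): buffer="ilrus" (len 5), cursors c1@1 c2@2, authorship .....
After op 2 (add_cursor(4)): buffer="ilrus" (len 5), cursors c1@1 c2@2 c3@4, authorship .....
After op 3 (add_cursor(1)): buffer="ilrus" (len 5), cursors c1@1 c4@1 c2@2 c3@4, authorship .....
After op 4 (insert('c')): buffer="icclcrucs" (len 9), cursors c1@3 c4@3 c2@5 c3@8, authorship .14.2..3.
After op 5 (delete): buffer="ilrus" (len 5), cursors c1@1 c4@1 c2@2 c3@4, authorship .....
After op 6 (insert('n')): buffer="innlnruns" (len 9), cursors c1@3 c4@3 c2@5 c3@8, authorship .14.2..3.
Authorship (.=original, N=cursor N): . 1 4 . 2 . . 3 .
Index 4: author = 2

Answer: cursor 2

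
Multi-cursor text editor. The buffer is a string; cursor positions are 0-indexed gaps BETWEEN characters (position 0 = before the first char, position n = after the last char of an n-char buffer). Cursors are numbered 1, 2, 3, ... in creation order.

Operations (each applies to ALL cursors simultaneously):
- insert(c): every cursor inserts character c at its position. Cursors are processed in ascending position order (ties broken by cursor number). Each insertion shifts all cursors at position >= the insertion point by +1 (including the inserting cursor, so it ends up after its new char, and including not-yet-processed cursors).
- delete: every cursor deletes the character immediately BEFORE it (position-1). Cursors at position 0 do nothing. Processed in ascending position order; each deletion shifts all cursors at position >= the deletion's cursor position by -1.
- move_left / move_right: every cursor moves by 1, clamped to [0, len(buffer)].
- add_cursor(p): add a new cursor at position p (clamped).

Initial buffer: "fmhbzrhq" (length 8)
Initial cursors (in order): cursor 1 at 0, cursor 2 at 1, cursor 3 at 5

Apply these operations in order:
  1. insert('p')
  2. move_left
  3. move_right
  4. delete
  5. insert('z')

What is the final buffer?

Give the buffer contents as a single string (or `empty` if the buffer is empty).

After op 1 (insert('p')): buffer="pfpmhbzprhq" (len 11), cursors c1@1 c2@3 c3@8, authorship 1.2....3...
After op 2 (move_left): buffer="pfpmhbzprhq" (len 11), cursors c1@0 c2@2 c3@7, authorship 1.2....3...
After op 3 (move_right): buffer="pfpmhbzprhq" (len 11), cursors c1@1 c2@3 c3@8, authorship 1.2....3...
After op 4 (delete): buffer="fmhbzrhq" (len 8), cursors c1@0 c2@1 c3@5, authorship ........
After op 5 (insert('z')): buffer="zfzmhbzzrhq" (len 11), cursors c1@1 c2@3 c3@8, authorship 1.2....3...

Answer: zfzmhbzzrhq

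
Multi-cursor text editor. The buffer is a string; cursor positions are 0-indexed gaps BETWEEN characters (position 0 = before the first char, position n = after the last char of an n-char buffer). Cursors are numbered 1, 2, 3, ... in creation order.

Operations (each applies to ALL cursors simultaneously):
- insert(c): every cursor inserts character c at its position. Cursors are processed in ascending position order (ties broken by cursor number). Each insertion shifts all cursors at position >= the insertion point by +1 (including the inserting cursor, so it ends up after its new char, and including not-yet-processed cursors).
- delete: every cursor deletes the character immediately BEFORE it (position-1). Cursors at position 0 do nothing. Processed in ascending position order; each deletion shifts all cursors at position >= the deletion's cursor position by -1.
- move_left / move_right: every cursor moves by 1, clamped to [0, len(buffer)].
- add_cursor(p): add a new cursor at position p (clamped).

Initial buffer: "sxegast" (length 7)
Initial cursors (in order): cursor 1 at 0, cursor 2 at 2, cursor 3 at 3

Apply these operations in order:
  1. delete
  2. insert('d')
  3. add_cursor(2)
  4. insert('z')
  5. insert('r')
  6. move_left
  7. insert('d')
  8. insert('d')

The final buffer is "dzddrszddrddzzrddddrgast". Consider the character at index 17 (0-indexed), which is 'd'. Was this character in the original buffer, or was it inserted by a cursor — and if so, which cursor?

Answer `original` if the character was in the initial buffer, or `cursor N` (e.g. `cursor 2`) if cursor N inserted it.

Answer: cursor 2

Derivation:
After op 1 (delete): buffer="sgast" (len 5), cursors c1@0 c2@1 c3@1, authorship .....
After op 2 (insert('d')): buffer="dsddgast" (len 8), cursors c1@1 c2@4 c3@4, authorship 1.23....
After op 3 (add_cursor(2)): buffer="dsddgast" (len 8), cursors c1@1 c4@2 c2@4 c3@4, authorship 1.23....
After op 4 (insert('z')): buffer="dzszddzzgast" (len 12), cursors c1@2 c4@4 c2@8 c3@8, authorship 11.42323....
After op 5 (insert('r')): buffer="dzrszrddzzrrgast" (len 16), cursors c1@3 c4@6 c2@12 c3@12, authorship 111.44232323....
After op 6 (move_left): buffer="dzrszrddzzrrgast" (len 16), cursors c1@2 c4@5 c2@11 c3@11, authorship 111.44232323....
After op 7 (insert('d')): buffer="dzdrszdrddzzrddrgast" (len 20), cursors c1@3 c4@7 c2@15 c3@15, authorship 1111.44423232233....
After op 8 (insert('d')): buffer="dzddrszddrddzzrddddrgast" (len 24), cursors c1@4 c4@9 c2@19 c3@19, authorship 11111.44442323223233....
Authorship (.=original, N=cursor N): 1 1 1 1 1 . 4 4 4 4 2 3 2 3 2 2 3 2 3 3 . . . .
Index 17: author = 2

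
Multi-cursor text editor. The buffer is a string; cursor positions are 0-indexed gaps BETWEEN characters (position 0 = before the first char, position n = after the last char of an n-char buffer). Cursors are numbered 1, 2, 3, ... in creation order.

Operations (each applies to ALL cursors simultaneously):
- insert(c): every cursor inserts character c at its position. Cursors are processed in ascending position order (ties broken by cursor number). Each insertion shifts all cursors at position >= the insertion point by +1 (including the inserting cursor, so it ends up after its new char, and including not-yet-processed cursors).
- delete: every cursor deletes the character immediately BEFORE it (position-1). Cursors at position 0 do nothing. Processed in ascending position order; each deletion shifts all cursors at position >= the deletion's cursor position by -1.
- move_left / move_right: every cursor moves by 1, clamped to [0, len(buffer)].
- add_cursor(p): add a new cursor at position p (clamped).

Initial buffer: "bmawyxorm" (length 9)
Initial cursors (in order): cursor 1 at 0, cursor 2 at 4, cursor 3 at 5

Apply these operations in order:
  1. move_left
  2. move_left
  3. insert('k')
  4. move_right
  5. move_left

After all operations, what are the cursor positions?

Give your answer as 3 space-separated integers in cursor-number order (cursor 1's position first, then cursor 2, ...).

After op 1 (move_left): buffer="bmawyxorm" (len 9), cursors c1@0 c2@3 c3@4, authorship .........
After op 2 (move_left): buffer="bmawyxorm" (len 9), cursors c1@0 c2@2 c3@3, authorship .........
After op 3 (insert('k')): buffer="kbmkakwyxorm" (len 12), cursors c1@1 c2@4 c3@6, authorship 1..2.3......
After op 4 (move_right): buffer="kbmkakwyxorm" (len 12), cursors c1@2 c2@5 c3@7, authorship 1..2.3......
After op 5 (move_left): buffer="kbmkakwyxorm" (len 12), cursors c1@1 c2@4 c3@6, authorship 1..2.3......

Answer: 1 4 6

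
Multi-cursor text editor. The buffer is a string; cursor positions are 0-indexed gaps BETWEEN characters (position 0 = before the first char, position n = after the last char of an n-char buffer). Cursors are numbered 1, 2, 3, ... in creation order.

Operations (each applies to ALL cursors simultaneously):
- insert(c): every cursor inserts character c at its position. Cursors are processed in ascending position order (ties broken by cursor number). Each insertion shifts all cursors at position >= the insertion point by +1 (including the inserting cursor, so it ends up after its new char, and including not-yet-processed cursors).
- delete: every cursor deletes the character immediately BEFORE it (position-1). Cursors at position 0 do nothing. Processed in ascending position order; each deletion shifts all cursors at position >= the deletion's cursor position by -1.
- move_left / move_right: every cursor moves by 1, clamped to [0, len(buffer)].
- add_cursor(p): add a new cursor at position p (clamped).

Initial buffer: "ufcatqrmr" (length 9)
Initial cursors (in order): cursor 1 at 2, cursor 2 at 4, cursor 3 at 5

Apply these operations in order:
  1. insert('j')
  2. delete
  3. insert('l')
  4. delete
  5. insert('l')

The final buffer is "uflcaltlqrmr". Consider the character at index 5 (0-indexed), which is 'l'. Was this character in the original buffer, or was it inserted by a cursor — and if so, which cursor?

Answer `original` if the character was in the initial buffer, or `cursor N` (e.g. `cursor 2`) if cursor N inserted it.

After op 1 (insert('j')): buffer="ufjcajtjqrmr" (len 12), cursors c1@3 c2@6 c3@8, authorship ..1..2.3....
After op 2 (delete): buffer="ufcatqrmr" (len 9), cursors c1@2 c2@4 c3@5, authorship .........
After op 3 (insert('l')): buffer="uflcaltlqrmr" (len 12), cursors c1@3 c2@6 c3@8, authorship ..1..2.3....
After op 4 (delete): buffer="ufcatqrmr" (len 9), cursors c1@2 c2@4 c3@5, authorship .........
After op 5 (insert('l')): buffer="uflcaltlqrmr" (len 12), cursors c1@3 c2@6 c3@8, authorship ..1..2.3....
Authorship (.=original, N=cursor N): . . 1 . . 2 . 3 . . . .
Index 5: author = 2

Answer: cursor 2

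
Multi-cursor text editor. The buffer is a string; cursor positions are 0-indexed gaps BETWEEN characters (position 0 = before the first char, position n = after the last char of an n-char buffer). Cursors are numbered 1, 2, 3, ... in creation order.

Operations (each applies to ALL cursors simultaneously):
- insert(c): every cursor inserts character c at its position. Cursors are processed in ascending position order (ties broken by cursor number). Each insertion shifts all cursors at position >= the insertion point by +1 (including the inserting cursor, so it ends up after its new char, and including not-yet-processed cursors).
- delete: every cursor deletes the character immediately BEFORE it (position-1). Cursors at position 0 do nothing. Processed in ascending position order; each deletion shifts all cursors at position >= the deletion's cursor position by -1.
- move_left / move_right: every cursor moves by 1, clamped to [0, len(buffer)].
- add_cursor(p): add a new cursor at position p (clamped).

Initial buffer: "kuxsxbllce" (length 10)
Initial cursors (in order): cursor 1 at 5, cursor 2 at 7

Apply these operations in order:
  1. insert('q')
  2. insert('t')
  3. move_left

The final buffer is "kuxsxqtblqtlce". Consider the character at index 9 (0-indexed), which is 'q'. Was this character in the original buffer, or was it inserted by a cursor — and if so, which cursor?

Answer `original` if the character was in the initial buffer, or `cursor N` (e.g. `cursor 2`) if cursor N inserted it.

After op 1 (insert('q')): buffer="kuxsxqblqlce" (len 12), cursors c1@6 c2@9, authorship .....1..2...
After op 2 (insert('t')): buffer="kuxsxqtblqtlce" (len 14), cursors c1@7 c2@11, authorship .....11..22...
After op 3 (move_left): buffer="kuxsxqtblqtlce" (len 14), cursors c1@6 c2@10, authorship .....11..22...
Authorship (.=original, N=cursor N): . . . . . 1 1 . . 2 2 . . .
Index 9: author = 2

Answer: cursor 2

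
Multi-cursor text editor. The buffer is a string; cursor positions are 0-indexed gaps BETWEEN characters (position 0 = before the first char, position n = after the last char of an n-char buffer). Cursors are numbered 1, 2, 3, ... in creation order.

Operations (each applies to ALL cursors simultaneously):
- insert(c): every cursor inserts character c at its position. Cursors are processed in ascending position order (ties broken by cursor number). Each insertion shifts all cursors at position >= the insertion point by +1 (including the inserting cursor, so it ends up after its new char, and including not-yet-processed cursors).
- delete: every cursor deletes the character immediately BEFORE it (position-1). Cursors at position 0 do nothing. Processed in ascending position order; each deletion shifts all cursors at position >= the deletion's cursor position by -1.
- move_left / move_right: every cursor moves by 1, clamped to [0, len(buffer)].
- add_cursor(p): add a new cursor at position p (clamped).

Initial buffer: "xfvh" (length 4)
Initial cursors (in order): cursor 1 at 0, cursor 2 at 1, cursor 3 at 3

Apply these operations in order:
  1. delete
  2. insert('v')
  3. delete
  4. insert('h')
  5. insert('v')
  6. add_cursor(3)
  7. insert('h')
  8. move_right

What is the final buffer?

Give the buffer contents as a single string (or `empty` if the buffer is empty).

After op 1 (delete): buffer="fh" (len 2), cursors c1@0 c2@0 c3@1, authorship ..
After op 2 (insert('v')): buffer="vvfvh" (len 5), cursors c1@2 c2@2 c3@4, authorship 12.3.
After op 3 (delete): buffer="fh" (len 2), cursors c1@0 c2@0 c3@1, authorship ..
After op 4 (insert('h')): buffer="hhfhh" (len 5), cursors c1@2 c2@2 c3@4, authorship 12.3.
After op 5 (insert('v')): buffer="hhvvfhvh" (len 8), cursors c1@4 c2@4 c3@7, authorship 1212.33.
After op 6 (add_cursor(3)): buffer="hhvvfhvh" (len 8), cursors c4@3 c1@4 c2@4 c3@7, authorship 1212.33.
After op 7 (insert('h')): buffer="hhvhvhhfhvhh" (len 12), cursors c4@4 c1@7 c2@7 c3@11, authorship 1214212.333.
After op 8 (move_right): buffer="hhvhvhhfhvhh" (len 12), cursors c4@5 c1@8 c2@8 c3@12, authorship 1214212.333.

Answer: hhvhvhhfhvhh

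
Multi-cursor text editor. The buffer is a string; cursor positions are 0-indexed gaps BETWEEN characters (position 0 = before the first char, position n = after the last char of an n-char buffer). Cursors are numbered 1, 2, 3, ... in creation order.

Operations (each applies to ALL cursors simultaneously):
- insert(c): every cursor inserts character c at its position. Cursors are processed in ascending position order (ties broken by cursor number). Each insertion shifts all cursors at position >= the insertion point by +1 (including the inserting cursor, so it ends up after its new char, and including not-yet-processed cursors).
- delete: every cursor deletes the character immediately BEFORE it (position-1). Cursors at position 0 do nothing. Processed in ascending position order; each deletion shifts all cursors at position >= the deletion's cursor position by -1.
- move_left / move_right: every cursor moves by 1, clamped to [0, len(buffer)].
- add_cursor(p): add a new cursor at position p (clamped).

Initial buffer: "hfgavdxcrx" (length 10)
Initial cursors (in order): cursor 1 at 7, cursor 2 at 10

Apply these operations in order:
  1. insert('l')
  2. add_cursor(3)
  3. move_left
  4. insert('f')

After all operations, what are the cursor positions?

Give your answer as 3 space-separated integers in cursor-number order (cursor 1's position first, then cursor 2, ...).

Answer: 9 14 3

Derivation:
After op 1 (insert('l')): buffer="hfgavdxlcrxl" (len 12), cursors c1@8 c2@12, authorship .......1...2
After op 2 (add_cursor(3)): buffer="hfgavdxlcrxl" (len 12), cursors c3@3 c1@8 c2@12, authorship .......1...2
After op 3 (move_left): buffer="hfgavdxlcrxl" (len 12), cursors c3@2 c1@7 c2@11, authorship .......1...2
After op 4 (insert('f')): buffer="hffgavdxflcrxfl" (len 15), cursors c3@3 c1@9 c2@14, authorship ..3.....11...22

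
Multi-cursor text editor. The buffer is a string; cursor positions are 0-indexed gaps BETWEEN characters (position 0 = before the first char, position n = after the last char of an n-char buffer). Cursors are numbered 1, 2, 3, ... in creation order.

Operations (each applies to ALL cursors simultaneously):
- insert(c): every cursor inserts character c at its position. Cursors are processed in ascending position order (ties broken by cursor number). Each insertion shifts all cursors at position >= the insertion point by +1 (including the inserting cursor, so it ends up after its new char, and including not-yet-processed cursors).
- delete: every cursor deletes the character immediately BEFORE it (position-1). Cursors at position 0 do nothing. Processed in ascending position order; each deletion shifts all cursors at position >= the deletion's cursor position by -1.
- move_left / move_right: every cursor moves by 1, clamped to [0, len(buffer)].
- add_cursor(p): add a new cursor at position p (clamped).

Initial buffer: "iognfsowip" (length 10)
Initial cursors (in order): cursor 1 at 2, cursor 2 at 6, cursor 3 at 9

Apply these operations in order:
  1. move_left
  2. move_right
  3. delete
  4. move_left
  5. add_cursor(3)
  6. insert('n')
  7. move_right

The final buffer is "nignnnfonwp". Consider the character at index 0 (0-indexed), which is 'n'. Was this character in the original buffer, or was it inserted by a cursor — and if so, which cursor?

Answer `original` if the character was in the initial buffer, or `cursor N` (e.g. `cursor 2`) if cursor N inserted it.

Answer: cursor 1

Derivation:
After op 1 (move_left): buffer="iognfsowip" (len 10), cursors c1@1 c2@5 c3@8, authorship ..........
After op 2 (move_right): buffer="iognfsowip" (len 10), cursors c1@2 c2@6 c3@9, authorship ..........
After op 3 (delete): buffer="ignfowp" (len 7), cursors c1@1 c2@4 c3@6, authorship .......
After op 4 (move_left): buffer="ignfowp" (len 7), cursors c1@0 c2@3 c3@5, authorship .......
After op 5 (add_cursor(3)): buffer="ignfowp" (len 7), cursors c1@0 c2@3 c4@3 c3@5, authorship .......
After op 6 (insert('n')): buffer="nignnnfonwp" (len 11), cursors c1@1 c2@6 c4@6 c3@9, authorship 1...24..3..
After op 7 (move_right): buffer="nignnnfonwp" (len 11), cursors c1@2 c2@7 c4@7 c3@10, authorship 1...24..3..
Authorship (.=original, N=cursor N): 1 . . . 2 4 . . 3 . .
Index 0: author = 1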